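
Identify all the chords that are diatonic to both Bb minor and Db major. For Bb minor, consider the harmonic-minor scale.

Bbm, Cdim, Ebm, Gb

Triads in Bb minor (harmonic minor): Bb minor (i), C diminished (ii°), Db augmented (III+), Eb minor (iv), F major (V), Gb major (VI), A diminished (vii°).
Triads in Db major: Db major (I), Eb minor (ii), F minor (iii), Gb major (IV), Ab major (V), Bb minor (vi), C diminished (vii°).
Shared triads with their functions: Bb minor (i in Bb minor, vi in Db major); C diminished (ii° in Bb minor, vii° in Db major); Eb minor (iv in Bb minor, ii in Db major); Gb major (VI in Bb minor, IV in Db major).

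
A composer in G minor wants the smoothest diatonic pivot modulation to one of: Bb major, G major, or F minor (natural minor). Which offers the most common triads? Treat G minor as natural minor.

Bb major

Triads of G minor (natural minor): G minor (i), A diminished (ii°), Bb major (III), C minor (iv), D minor (v), Eb major (VI), F major (VII).
Bb major shares 7: Gm, Adim, Bb, Cm, Dm, Eb, F.
G major shares 0: none.
F minor (natural minor) shares 2: Cm, Eb.
The most common triads (7) are shared with Bb major.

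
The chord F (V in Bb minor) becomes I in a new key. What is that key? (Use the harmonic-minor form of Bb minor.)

The numeral I denotes a major triad on scale degree 1. With F on degree 1, the tonic of the new key is F.
Degree 1 carries a major triad in major keys, so the destination is F major.
Check: the diatonic triads of F major are F (I), Gm (ii), Am (iii), Bb (IV), C (V), Dm (vi), Edim (vii°) — F is indeed I.

F major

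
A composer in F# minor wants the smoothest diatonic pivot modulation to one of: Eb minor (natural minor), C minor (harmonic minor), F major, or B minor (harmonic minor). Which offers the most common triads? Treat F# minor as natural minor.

Triads of F# minor (natural minor): F#m (i), G#dim (ii°), A (III), Bm (iv), C#m (v), D (VI), E (VII).
Eb minor (natural minor) shares 0: none.
C minor (harmonic minor) shares 0: none.
F major shares 0: none.
B minor (harmonic minor) shares 1: Bm.
The most common triads (1) are shared with B minor.

B minor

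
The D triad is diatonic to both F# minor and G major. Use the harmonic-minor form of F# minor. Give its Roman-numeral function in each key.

The scale of F# minor (harmonic minor) is F# G# A B C# D E#; D is degree 6, and the triad built there (D-F#-A) is major, so it is VI.
The scale of G major is G A B C D E F#; D is degree 5, and the triad built there (D-F#-A) is major, so it is V.

VI in F# minor; V in G major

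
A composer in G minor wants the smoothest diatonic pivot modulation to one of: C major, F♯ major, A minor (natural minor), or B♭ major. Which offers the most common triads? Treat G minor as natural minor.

Triads of G minor (natural minor): G minor (i), A diminished (ii°), B♭ major (III), C minor (iv), D minor (v), E♭ major (VI), F major (VII).
C major shares 2: Dm, F.
F♯ major shares 0: none.
A minor (natural minor) shares 2: Dm, F.
B♭ major shares 7: Gm, Adim, B♭, Cm, Dm, E♭, F.
The most common triads (7) are shared with B♭ major.

B♭ major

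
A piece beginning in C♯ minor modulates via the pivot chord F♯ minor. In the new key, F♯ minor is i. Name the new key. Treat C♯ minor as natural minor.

The numeral i denotes a minor triad on scale degree 1. With F♯ on degree 1, the tonic of the new key is F♯.
Degree 1 carries a minor triad in minor keys, so the destination is F♯ minor.
Check: the diatonic triads of F♯ minor (natural minor) are F♯m (i), G♯dim (ii°), A (III), Bm (iv), C♯m (v), D (VI), E (VII) — F♯ minor is indeed i.

F♯ minor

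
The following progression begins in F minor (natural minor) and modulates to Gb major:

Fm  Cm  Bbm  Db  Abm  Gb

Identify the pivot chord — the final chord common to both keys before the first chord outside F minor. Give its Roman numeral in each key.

Db — VI in F minor, V in Gb major

Chords diatonic to F minor: Fm, Gdim, Ab, Bbm, Cm, Db, Eb.
Reading the progression, the first chord not in that set is Abm, so the modulation leaves F minor there.
The chord immediately before Abm is Db, which is diatonic to both keys: VI in F minor and V in Gb major.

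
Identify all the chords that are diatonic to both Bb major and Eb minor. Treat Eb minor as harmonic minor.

Bb

Triads in Bb major: Bb (I), Cm (ii), Dm (iii), Eb (IV), F (V), Gm (vi), Adim (vii°).
Triads in Eb minor (harmonic minor): Ebm (i), Fdim (ii°), Gbaug (III+), Abm (iv), Bb (V), Cb (VI), Ddim (vii°).
Shared triads with their functions: Bb (I in Bb major, V in Eb minor).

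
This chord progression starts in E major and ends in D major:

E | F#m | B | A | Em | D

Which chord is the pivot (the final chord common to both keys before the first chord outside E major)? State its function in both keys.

A — IV in E major, V in D major

Chords diatonic to E major: E, F#m, G#m, A, B, C#m, D#dim.
Reading the progression, the first chord not in that set is Em, so the modulation leaves E major there.
The chord immediately before Em is A, which is diatonic to both keys: IV in E major and V in D major.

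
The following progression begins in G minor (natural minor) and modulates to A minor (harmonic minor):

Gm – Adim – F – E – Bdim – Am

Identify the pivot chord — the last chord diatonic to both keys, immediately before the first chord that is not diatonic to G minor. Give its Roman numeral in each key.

Chords diatonic to G minor: Gm, Adim, Bb, Cm, Dm, Eb, F.
Reading the progression, the first chord not in that set is E, so the modulation leaves G minor there.
The chord immediately before E is F, which is diatonic to both keys: VII in G minor and VI in A minor.

F — VII in G minor, VI in A minor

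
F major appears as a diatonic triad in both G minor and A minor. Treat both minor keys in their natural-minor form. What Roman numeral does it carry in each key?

VII in G minor; VI in A minor

The scale of G minor (natural minor) is G A B♭ C D E♭ F; F is degree 7, and the triad built there (F-A-C) is major, so it is VII.
The scale of A minor (natural minor) is A B C D E F G; F is degree 6, and the triad built there (F-A-C) is major, so it is VI.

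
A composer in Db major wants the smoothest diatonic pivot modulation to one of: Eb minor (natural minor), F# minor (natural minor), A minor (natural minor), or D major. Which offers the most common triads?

Eb minor

Triads of Db major: Db major (I), Eb minor (ii), F minor (iii), Gb major (IV), Ab major (V), Bb minor (vi), C diminished (vii°).
Eb minor (natural minor) shares 4: Db, Ebm, Gb, Bbm.
F# minor (natural minor) shares 0: none.
A minor (natural minor) shares 0: none.
D major shares 0: none.
The most common triads (4) are shared with Eb minor.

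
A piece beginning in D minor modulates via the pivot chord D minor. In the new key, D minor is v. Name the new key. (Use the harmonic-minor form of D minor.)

G minor

The numeral v denotes a minor triad on scale degree 5. With D on degree 5, the tonic of the new key is G.
Degree 5 carries a minor triad in natural-minor keys, so the destination is G minor.
Check: the diatonic triads of G minor (natural minor) are Gm (i), Adim (ii°), B♭ (III), Cm (iv), Dm (v), E♭ (VI), F (VII) — D minor is indeed v.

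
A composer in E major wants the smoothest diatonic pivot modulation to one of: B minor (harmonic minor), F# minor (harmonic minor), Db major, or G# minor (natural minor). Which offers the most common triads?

G# minor

Triads of E major: E major (I), F# minor (ii), G# minor (iii), A major (IV), B major (V), C# minor (vi), D# diminished (vii°).
B minor (harmonic minor) shares 0: none.
F# minor (harmonic minor) shares 1: F#m.
Db major shares 0: none.
G# minor (natural minor) shares 4: E, G#m, B, C#m.
The most common triads (4) are shared with G# minor.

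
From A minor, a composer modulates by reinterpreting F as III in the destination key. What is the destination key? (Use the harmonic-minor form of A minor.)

D minor

The numeral III denotes a major triad on scale degree 3. With F on degree 3, the tonic of the new key is D.
Degree 3 carries a major triad in natural-minor keys, so the destination is D minor.
Check: the diatonic triads of D minor (natural minor) are Dm (i), Edim (ii°), F (III), Gm (iv), Am (v), Bb (VI), C (VII) — F is indeed III.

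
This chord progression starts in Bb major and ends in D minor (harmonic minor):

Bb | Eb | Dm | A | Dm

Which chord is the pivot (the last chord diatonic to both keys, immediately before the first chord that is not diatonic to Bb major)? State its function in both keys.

Chords diatonic to Bb major: Bb, Cm, Dm, Eb, F, Gm, Adim.
Reading the progression, the first chord not in that set is A, so the modulation leaves Bb major there.
The chord immediately before A is Dm, which is diatonic to both keys: iii in Bb major and i in D minor.

Dm — iii in Bb major, i in D minor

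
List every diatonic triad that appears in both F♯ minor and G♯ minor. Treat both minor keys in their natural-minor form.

C♯m, E

Triads in F♯ minor (natural minor): F♯m (i), G♯dim (ii°), A (III), Bm (iv), C♯m (v), D (VI), E (VII).
Triads in G♯ minor (natural minor): G♯m (i), A♯dim (ii°), B (III), C♯m (iv), D♯m (v), E (VI), F♯ (VII).
Shared triads with their functions: C♯m (v in F♯ minor, iv in G♯ minor); E (VII in F♯ minor, VI in G♯ minor).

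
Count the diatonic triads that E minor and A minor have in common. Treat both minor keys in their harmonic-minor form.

1

Diatonic triads of E minor (harmonic minor): Em (i), F#dim (ii°), Gaug (III+), Am (iv), B (V), C (VI), D#dim (vii°).
Diatonic triads of A minor (harmonic minor): Am (i), Bdim (ii°), Caug (III+), Dm (iv), E (V), F (VI), G#dim (vii°).
Matching root and quality in both lists: Am.
That gives 1 common triad.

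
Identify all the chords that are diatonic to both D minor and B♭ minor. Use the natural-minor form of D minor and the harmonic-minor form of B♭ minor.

F

Triads in D minor (natural minor): Dm (i), Edim (ii°), F (III), Gm (iv), Am (v), B♭ (VI), C (VII).
Triads in B♭ minor (harmonic minor): B♭m (i), Cdim (ii°), D♭aug (III+), E♭m (iv), F (V), G♭ (VI), Adim (vii°).
Shared triads with their functions: F (III in D minor, V in B♭ minor).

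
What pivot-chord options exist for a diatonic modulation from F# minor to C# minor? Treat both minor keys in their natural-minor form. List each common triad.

F#m, A, C#m, E

Triads in F# minor (natural minor): F# minor (i), G# diminished (ii°), A major (III), B minor (iv), C# minor (v), D major (VI), E major (VII).
Triads in C# minor (natural minor): C# minor (i), D# diminished (ii°), E major (III), F# minor (iv), G# minor (v), A major (VI), B major (VII).
Shared triads with their functions: F# minor (i in F# minor, iv in C# minor); A major (III in F# minor, VI in C# minor); C# minor (v in F# minor, i in C# minor); E major (VII in F# minor, III in C# minor).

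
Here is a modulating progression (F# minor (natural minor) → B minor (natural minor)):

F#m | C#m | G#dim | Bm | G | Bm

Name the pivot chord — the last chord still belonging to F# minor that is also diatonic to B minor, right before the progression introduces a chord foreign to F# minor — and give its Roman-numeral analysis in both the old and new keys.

Bm — iv in F# minor, i in B minor

Chords diatonic to F# minor: F#m, G#dim, A, Bm, C#m, D, E.
Reading the progression, the first chord not in that set is G, so the modulation leaves F# minor there.
The chord immediately before G is Bm, which is diatonic to both keys: iv in F# minor and i in B minor.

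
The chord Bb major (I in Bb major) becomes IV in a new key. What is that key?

The numeral IV denotes a major triad on scale degree 4. With Bb on degree 4, the tonic of the new key is F.
Degree 4 carries a major triad in major keys, so the destination is F major.
Check: the diatonic triads of F major are F (I), Gm (ii), Am (iii), Bb (IV), C (V), Dm (vi), Edim (vii°) — Bb major is indeed IV.

F major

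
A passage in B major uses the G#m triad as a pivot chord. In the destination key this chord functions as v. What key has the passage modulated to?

C# minor

The numeral v denotes a minor triad on scale degree 5. With G# on degree 5, the tonic of the new key is C#.
Degree 5 carries a minor triad in natural-minor keys, so the destination is C# minor.
Check: the diatonic triads of C# minor (natural minor) are C#m (i), D#dim (ii°), E (III), F#m (iv), G#m (v), A (VI), B (VII) — G#m is indeed v.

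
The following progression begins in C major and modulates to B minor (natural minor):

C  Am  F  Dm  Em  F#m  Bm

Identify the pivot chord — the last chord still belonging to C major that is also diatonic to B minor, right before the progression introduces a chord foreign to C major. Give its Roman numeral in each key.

Em — iii in C major, iv in B minor

Chords diatonic to C major: C, Dm, Em, F, G, Am, Bdim.
Reading the progression, the first chord not in that set is F#m, so the modulation leaves C major there.
The chord immediately before F#m is Em, which is diatonic to both keys: iii in C major and iv in B minor.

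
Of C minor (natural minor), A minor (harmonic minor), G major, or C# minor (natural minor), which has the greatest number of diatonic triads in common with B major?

C# minor

Triads of B major: B major (I), C# minor (ii), D# minor (iii), E major (IV), F# major (V), G# minor (vi), A# diminished (vii°).
C minor (natural minor) shares 0: none.
A minor (harmonic minor) shares 1: E.
G major shares 0: none.
C# minor (natural minor) shares 4: B, C#m, E, G#m.
The most common triads (4) are shared with C# minor.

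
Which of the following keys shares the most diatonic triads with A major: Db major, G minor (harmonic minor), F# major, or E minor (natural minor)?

Triads of A major: A major (I), B minor (ii), C# minor (iii), D major (IV), E major (V), F# minor (vi), G# diminished (vii°).
Db major shares 0: none.
G minor (harmonic minor) shares 1: D.
F# major shares 0: none.
E minor (natural minor) shares 2: Bm, D.
The most common triads (2) are shared with E minor.

E minor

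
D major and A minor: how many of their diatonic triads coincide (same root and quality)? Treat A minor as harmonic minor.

Diatonic triads of D major: D (I), Em (ii), F#m (iii), G (IV), A (V), Bm (vi), C#dim (vii°).
Diatonic triads of A minor (harmonic minor): Am (i), Bdim (ii°), Caug (III+), Dm (iv), E (V), F (VI), G#dim (vii°).
No triad has the same root and quality in both keys.

0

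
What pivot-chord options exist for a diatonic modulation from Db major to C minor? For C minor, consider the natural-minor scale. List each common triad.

Fm, Ab

Triads in Db major: Db major (I), Eb minor (ii), F minor (iii), Gb major (IV), Ab major (V), Bb minor (vi), C diminished (vii°).
Triads in C minor (natural minor): C minor (i), D diminished (ii°), Eb major (III), F minor (iv), G minor (v), Ab major (VI), Bb major (VII).
Shared triads with their functions: F minor (iii in Db major, iv in C minor); Ab major (V in Db major, VI in C minor).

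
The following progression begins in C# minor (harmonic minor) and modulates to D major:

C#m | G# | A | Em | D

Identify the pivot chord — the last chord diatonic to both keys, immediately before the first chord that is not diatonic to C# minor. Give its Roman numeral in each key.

Chords diatonic to C# minor: C#m, D#dim, Eaug, F#m, G#, A, B#dim.
Reading the progression, the first chord not in that set is Em, so the modulation leaves C# minor there.
The chord immediately before Em is A, which is diatonic to both keys: VI in C# minor and V in D major.

A — VI in C# minor, V in D major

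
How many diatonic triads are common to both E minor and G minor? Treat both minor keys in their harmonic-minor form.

1

Diatonic triads of E minor (harmonic minor): E minor (i), F# diminished (ii°), G augmented (III+), A minor (iv), B major (V), C major (VI), D# diminished (vii°).
Diatonic triads of G minor (harmonic minor): G minor (i), A diminished (ii°), Bb augmented (III+), C minor (iv), D major (V), Eb major (VI), F# diminished (vii°).
Matching root and quality in both lists: F# diminished.
That gives 1 common triad.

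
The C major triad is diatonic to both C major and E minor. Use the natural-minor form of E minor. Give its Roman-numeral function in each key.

The scale of C major is C D E F G A B; C is degree 1, and the triad built there (C-E-G) is major, so it is I.
The scale of E minor (natural minor) is E F# G A B C D; C is degree 6, and the triad built there (C-E-G) is major, so it is VI.

I in C major; VI in E minor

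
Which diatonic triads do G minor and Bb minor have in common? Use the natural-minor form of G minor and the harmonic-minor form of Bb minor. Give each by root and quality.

Triads in G minor (natural minor): G minor (i), A diminished (ii°), Bb major (III), C minor (iv), D minor (v), Eb major (VI), F major (VII).
Triads in Bb minor (harmonic minor): Bb minor (i), C diminished (ii°), Db augmented (III+), Eb minor (iv), F major (V), Gb major (VI), A diminished (vii°).
Shared triads with their functions: A diminished (ii° in G minor, vii° in Bb minor); F major (VII in G minor, V in Bb minor).

Adim, F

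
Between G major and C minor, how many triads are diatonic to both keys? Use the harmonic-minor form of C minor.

Diatonic triads of G major: G (I), Am (ii), Bm (iii), C (IV), D (V), Em (vi), F#dim (vii°).
Diatonic triads of C minor (harmonic minor): Cm (i), Ddim (ii°), Ebaug (III+), Fm (iv), G (V), Ab (VI), Bdim (vii°).
Matching root and quality in both lists: G.
That gives 1 common triad.

1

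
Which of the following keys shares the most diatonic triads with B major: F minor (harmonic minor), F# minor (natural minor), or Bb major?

Triads of B major: B major (I), C# minor (ii), D# minor (iii), E major (IV), F# major (V), G# minor (vi), A# diminished (vii°).
F minor (harmonic minor) shares 0: none.
F# minor (natural minor) shares 2: C#m, E.
Bb major shares 0: none.
The most common triads (2) are shared with F# minor.

F# minor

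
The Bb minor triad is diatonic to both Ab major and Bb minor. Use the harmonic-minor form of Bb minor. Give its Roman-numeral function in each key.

The scale of Ab major is Ab Bb C Db Eb F G; Bb is degree 2, and the triad built there (Bb-Db-F) is minor, so it is ii.
The scale of Bb minor (harmonic minor) is Bb C Db Eb F Gb A; Bb is degree 1, and the triad built there (Bb-Db-F) is minor, so it is i.

ii in Ab major; i in Bb minor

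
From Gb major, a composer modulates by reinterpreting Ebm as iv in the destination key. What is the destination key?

Bb minor

The numeral iv denotes a minor triad on scale degree 4. With Eb on degree 4, the tonic of the new key is Bb.
Degree 4 carries a minor triad in minor keys, so the destination is Bb minor.
Check: the diatonic triads of Bb minor (natural minor) are Bbm (i), Cdim (ii°), Db (III), Ebm (iv), Fm (v), Gb (VI), Ab (VII) — Ebm is indeed iv.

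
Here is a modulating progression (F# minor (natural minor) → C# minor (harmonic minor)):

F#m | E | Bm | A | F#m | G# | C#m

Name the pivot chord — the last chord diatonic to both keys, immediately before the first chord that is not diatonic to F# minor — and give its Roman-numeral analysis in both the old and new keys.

F#m — i in F# minor, iv in C# minor

Chords diatonic to F# minor: F#m, G#dim, A, Bm, C#m, D, E.
Reading the progression, the first chord not in that set is G#, so the modulation leaves F# minor there.
The chord immediately before G# is F#m, which is diatonic to both keys: i in F# minor and iv in C# minor.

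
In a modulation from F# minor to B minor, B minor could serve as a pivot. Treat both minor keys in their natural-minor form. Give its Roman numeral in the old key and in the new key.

iv in F# minor; i in B minor

The scale of F# minor (natural minor) is F# G# A B C# D E; B is degree 4, and the triad built there (B-D-F#) is minor, so it is iv.
The scale of B minor (natural minor) is B C# D E F# G A; B is degree 1, and the triad built there (B-D-F#) is minor, so it is i.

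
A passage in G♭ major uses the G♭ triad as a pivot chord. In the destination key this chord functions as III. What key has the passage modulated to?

E♭ minor

The numeral III denotes a major triad on scale degree 3. With G♭ on degree 3, the tonic of the new key is E♭.
Degree 3 carries a major triad in natural-minor keys, so the destination is E♭ minor.
Check: the diatonic triads of E♭ minor (natural minor) are E♭m (i), Fdim (ii°), G♭ (III), A♭m (iv), B♭m (v), C♭ (VI), D♭ (VII) — G♭ is indeed III.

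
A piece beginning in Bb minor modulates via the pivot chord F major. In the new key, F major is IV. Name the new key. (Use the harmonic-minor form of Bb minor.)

The numeral IV denotes a major triad on scale degree 4. With F on degree 4, the tonic of the new key is C.
Degree 4 carries a major triad in major keys, so the destination is C major.
Check: the diatonic triads of C major are C (I), Dm (ii), Em (iii), F (IV), G (V), Am (vi), Bdim (vii°) — F major is indeed IV.

C major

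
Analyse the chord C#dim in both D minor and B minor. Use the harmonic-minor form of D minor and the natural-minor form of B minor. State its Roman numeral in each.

vii° in D minor; ii° in B minor

The scale of D minor (harmonic minor) is D E F G A Bb C#; C# is degree 7, and the triad built there (C#-E-G) is diminished, so it is vii°.
The scale of B minor (natural minor) is B C# D E F# G A; C# is degree 2, and the triad built there (C#-E-G) is diminished, so it is ii°.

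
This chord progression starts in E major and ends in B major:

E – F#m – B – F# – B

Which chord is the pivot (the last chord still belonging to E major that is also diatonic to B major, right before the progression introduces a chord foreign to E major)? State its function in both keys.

B — V in E major, I in B major

Chords diatonic to E major: E, F#m, G#m, A, B, C#m, D#dim.
Reading the progression, the first chord not in that set is F#, so the modulation leaves E major there.
The chord immediately before F# is B, which is diatonic to both keys: V in E major and I in B major.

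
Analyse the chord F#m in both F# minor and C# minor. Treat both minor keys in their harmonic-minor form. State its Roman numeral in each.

i in F# minor; iv in C# minor

The scale of F# minor (harmonic minor) is F# G# A B C# D E#; F# is degree 1, and the triad built there (F#-A-C#) is minor, so it is i.
The scale of C# minor (harmonic minor) is C# D# E F# G# A B#; F# is degree 4, and the triad built there (F#-A-C#) is minor, so it is iv.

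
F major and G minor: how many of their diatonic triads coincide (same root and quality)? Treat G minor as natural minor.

4

Diatonic triads of F major: F (I), Gm (ii), Am (iii), Bb (IV), C (V), Dm (vi), Edim (vii°).
Diatonic triads of G minor (natural minor): Gm (i), Adim (ii°), Bb (III), Cm (iv), Dm (v), Eb (VI), F (VII).
Matching root and quality in both lists: F, Gm, Bb, Dm.
That gives 4 common triads.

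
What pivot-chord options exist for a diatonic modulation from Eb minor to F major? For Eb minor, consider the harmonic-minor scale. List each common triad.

Bb

Triads in Eb minor (harmonic minor): Ebm (i), Fdim (ii°), Gbaug (III+), Abm (iv), Bb (V), Cb (VI), Ddim (vii°).
Triads in F major: F (I), Gm (ii), Am (iii), Bb (IV), C (V), Dm (vi), Edim (vii°).
Shared triads with their functions: Bb (V in Eb minor, IV in F major).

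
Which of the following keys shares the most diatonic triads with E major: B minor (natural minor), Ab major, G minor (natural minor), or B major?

B major

Triads of E major: E major (I), F# minor (ii), G# minor (iii), A major (IV), B major (V), C# minor (vi), D# diminished (vii°).
B minor (natural minor) shares 2: F#m, A.
Ab major shares 0: none.
G minor (natural minor) shares 0: none.
B major shares 4: E, G#m, B, C#m.
The most common triads (4) are shared with B major.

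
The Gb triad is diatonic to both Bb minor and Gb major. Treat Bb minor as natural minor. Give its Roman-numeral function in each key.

The scale of Bb minor (natural minor) is Bb C Db Eb F Gb Ab; Gb is degree 6, and the triad built there (Gb-Bb-Db) is major, so it is VI.
The scale of Gb major is Gb Ab Bb Cb Db Eb F; Gb is degree 1, and the triad built there (Gb-Bb-Db) is major, so it is I.

VI in Bb minor; I in Gb major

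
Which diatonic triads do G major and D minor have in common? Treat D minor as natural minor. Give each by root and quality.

Am, C

Triads in G major: G major (I), A minor (ii), B minor (iii), C major (IV), D major (V), E minor (vi), F# diminished (vii°).
Triads in D minor (natural minor): D minor (i), E diminished (ii°), F major (III), G minor (iv), A minor (v), Bb major (VI), C major (VII).
Shared triads with their functions: A minor (ii in G major, v in D minor); C major (IV in G major, VII in D minor).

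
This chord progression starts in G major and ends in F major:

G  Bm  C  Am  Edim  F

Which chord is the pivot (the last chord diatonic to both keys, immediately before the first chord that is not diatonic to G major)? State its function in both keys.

Chords diatonic to G major: G, Am, Bm, C, D, Em, F#dim.
Reading the progression, the first chord not in that set is Edim, so the modulation leaves G major there.
The chord immediately before Edim is Am, which is diatonic to both keys: ii in G major and iii in F major.

Am — ii in G major, iii in F major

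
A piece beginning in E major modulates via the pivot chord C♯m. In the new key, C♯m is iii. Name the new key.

A major

The numeral iii denotes a minor triad on scale degree 3. With C♯ on degree 3, the tonic of the new key is A.
Degree 3 carries a minor triad in major keys, so the destination is A major.
Check: the diatonic triads of A major are A (I), Bm (ii), C♯m (iii), D (IV), E (V), F♯m (vi), G♯dim (vii°) — C♯m is indeed iii.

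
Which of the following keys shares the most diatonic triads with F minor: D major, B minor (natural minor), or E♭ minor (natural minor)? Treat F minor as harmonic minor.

Triads of F minor (harmonic minor): Fm (i), Gdim (ii°), A♭aug (III+), B♭m (iv), C (V), D♭ (VI), Edim (vii°).
D major shares 0: none.
B minor (natural minor) shares 0: none.
E♭ minor (natural minor) shares 2: B♭m, D♭.
The most common triads (2) are shared with E♭ minor.

E♭ minor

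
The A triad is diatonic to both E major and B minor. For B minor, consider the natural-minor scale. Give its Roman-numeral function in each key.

The scale of E major is E F# G# A B C# D#; A is degree 4, and the triad built there (A-C#-E) is major, so it is IV.
The scale of B minor (natural minor) is B C# D E F# G A; A is degree 7, and the triad built there (A-C#-E) is major, so it is VII.

IV in E major; VII in B minor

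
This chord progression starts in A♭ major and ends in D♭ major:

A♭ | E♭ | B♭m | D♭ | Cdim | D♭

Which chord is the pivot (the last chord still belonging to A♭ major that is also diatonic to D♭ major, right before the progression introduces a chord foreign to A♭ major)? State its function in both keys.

D♭ — IV in A♭ major, I in D♭ major

Chords diatonic to A♭ major: A♭, B♭m, Cm, D♭, E♭, Fm, Gdim.
Reading the progression, the first chord not in that set is Cdim, so the modulation leaves A♭ major there.
The chord immediately before Cdim is D♭, which is diatonic to both keys: IV in A♭ major and I in D♭ major.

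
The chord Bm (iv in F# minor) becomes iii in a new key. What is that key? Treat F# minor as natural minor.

The numeral iii denotes a minor triad on scale degree 3. With B on degree 3, the tonic of the new key is G.
Degree 3 carries a minor triad in major keys, so the destination is G major.
Check: the diatonic triads of G major are G (I), Am (ii), Bm (iii), C (IV), D (V), Em (vi), F#dim (vii°) — Bm is indeed iii.

G major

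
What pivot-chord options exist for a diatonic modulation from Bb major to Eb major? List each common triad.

Bb, Cm, Eb, Gm

Triads in Bb major: Bb (I), Cm (ii), Dm (iii), Eb (IV), F (V), Gm (vi), Adim (vii°).
Triads in Eb major: Eb (I), Fm (ii), Gm (iii), Ab (IV), Bb (V), Cm (vi), Ddim (vii°).
Shared triads with their functions: Bb (I in Bb major, V in Eb major); Cm (ii in Bb major, vi in Eb major); Eb (IV in Bb major, I in Eb major); Gm (vi in Bb major, iii in Eb major).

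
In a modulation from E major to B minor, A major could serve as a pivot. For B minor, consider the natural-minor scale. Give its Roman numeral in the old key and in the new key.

IV in E major; VII in B minor

The scale of E major is E F# G# A B C# D#; A is degree 4, and the triad built there (A-C#-E) is major, so it is IV.
The scale of B minor (natural minor) is B C# D E F# G A; A is degree 7, and the triad built there (A-C#-E) is major, so it is VII.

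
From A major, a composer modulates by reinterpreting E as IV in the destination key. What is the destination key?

B major

The numeral IV denotes a major triad on scale degree 4. With E on degree 4, the tonic of the new key is B.
Degree 4 carries a major triad in major keys, so the destination is B major.
Check: the diatonic triads of B major are B (I), C#m (ii), D#m (iii), E (IV), F# (V), G#m (vi), A#dim (vii°) — E is indeed IV.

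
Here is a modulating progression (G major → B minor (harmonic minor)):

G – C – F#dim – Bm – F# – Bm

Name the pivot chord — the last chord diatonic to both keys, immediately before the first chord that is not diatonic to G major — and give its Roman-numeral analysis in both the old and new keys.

Chords diatonic to G major: G, Am, Bm, C, D, Em, F#dim.
Reading the progression, the first chord not in that set is F#, so the modulation leaves G major there.
The chord immediately before F# is Bm, which is diatonic to both keys: iii in G major and i in B minor.

Bm — iii in G major, i in B minor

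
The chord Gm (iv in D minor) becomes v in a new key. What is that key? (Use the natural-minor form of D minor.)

C minor

The numeral v denotes a minor triad on scale degree 5. With G on degree 5, the tonic of the new key is C.
Degree 5 carries a minor triad in natural-minor keys, so the destination is C minor.
Check: the diatonic triads of C minor (natural minor) are Cm (i), Ddim (ii°), E♭ (III), Fm (iv), Gm (v), A♭ (VI), B♭ (VII) — Gm is indeed v.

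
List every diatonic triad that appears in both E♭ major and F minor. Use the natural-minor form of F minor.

E♭, Fm, A♭, Cm

Triads in E♭ major: E♭ major (I), F minor (ii), G minor (iii), A♭ major (IV), B♭ major (V), C minor (vi), D diminished (vii°).
Triads in F minor (natural minor): F minor (i), G diminished (ii°), A♭ major (III), B♭ minor (iv), C minor (v), D♭ major (VI), E♭ major (VII).
Shared triads with their functions: E♭ major (I in E♭ major, VII in F minor); F minor (ii in E♭ major, i in F minor); A♭ major (IV in E♭ major, III in F minor); C minor (vi in E♭ major, v in F minor).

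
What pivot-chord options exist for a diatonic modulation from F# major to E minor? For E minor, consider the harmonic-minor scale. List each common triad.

Triads in F# major: F# (I), G#m (ii), A#m (iii), B (IV), C# (V), D#m (vi), E#dim (vii°).
Triads in E minor (harmonic minor): Em (i), F#dim (ii°), Gaug (III+), Am (iv), B (V), C (VI), D#dim (vii°).
Shared triads with their functions: B (IV in F# major, V in E minor).

B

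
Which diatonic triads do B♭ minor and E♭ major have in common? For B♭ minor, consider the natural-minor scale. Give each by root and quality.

Triads in B♭ minor (natural minor): B♭m (i), Cdim (ii°), D♭ (III), E♭m (iv), Fm (v), G♭ (VI), A♭ (VII).
Triads in E♭ major: E♭ (I), Fm (ii), Gm (iii), A♭ (IV), B♭ (V), Cm (vi), Ddim (vii°).
Shared triads with their functions: Fm (v in B♭ minor, ii in E♭ major); A♭ (VII in B♭ minor, IV in E♭ major).

Fm, A♭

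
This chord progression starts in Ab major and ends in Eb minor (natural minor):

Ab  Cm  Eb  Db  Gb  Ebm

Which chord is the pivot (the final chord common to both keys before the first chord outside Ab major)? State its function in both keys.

Db — IV in Ab major, VII in Eb minor

Chords diatonic to Ab major: Ab, Bbm, Cm, Db, Eb, Fm, Gdim.
Reading the progression, the first chord not in that set is Gb, so the modulation leaves Ab major there.
The chord immediately before Gb is Db, which is diatonic to both keys: IV in Ab major and VII in Eb minor.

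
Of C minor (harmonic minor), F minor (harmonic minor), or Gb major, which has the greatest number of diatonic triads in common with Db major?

Triads of Db major: Db major (I), Eb minor (ii), F minor (iii), Gb major (IV), Ab major (V), Bb minor (vi), C diminished (vii°).
C minor (harmonic minor) shares 2: Fm, Ab.
F minor (harmonic minor) shares 3: Db, Fm, Bbm.
Gb major shares 4: Db, Ebm, Gb, Bbm.
The most common triads (4) are shared with Gb major.

Gb major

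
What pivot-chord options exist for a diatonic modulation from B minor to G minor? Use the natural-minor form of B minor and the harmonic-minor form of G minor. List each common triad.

D

Triads in B minor (natural minor): Bm (i), C#dim (ii°), D (III), Em (iv), F#m (v), G (VI), A (VII).
Triads in G minor (harmonic minor): Gm (i), Adim (ii°), Bbaug (III+), Cm (iv), D (V), Eb (VI), F#dim (vii°).
Shared triads with their functions: D (III in B minor, V in G minor).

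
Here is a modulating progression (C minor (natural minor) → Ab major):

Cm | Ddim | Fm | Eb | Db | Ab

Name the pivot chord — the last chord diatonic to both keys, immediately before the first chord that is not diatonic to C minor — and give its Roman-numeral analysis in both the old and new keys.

Chords diatonic to C minor: Cm, Ddim, Eb, Fm, Gm, Ab, Bb.
Reading the progression, the first chord not in that set is Db, so the modulation leaves C minor there.
The chord immediately before Db is Eb, which is diatonic to both keys: III in C minor and V in Ab major.

Eb — III in C minor, V in Ab major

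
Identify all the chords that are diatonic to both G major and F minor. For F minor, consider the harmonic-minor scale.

C

Triads in G major: G major (I), A minor (ii), B minor (iii), C major (IV), D major (V), E minor (vi), F# diminished (vii°).
Triads in F minor (harmonic minor): F minor (i), G diminished (ii°), Ab augmented (III+), Bb minor (iv), C major (V), Db major (VI), E diminished (vii°).
Shared triads with their functions: C major (IV in G major, V in F minor).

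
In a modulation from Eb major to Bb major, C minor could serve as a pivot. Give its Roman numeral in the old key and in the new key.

vi in Eb major; ii in Bb major

The scale of Eb major is Eb F G Ab Bb C D; C is degree 6, and the triad built there (C-Eb-G) is minor, so it is vi.
The scale of Bb major is Bb C D Eb F G A; C is degree 2, and the triad built there (C-Eb-G) is minor, so it is ii.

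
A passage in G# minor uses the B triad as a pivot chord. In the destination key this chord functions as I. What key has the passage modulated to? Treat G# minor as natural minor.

B major

The numeral I denotes a major triad on scale degree 1. With B on degree 1, the tonic of the new key is B.
Degree 1 carries a major triad in major keys, so the destination is B major.
Check: the diatonic triads of B major are B (I), C#m (ii), D#m (iii), E (IV), F# (V), G#m (vi), A#dim (vii°) — B is indeed I.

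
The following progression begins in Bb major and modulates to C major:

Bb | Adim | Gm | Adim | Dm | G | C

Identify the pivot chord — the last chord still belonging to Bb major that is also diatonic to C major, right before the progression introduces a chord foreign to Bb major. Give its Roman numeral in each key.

Chords diatonic to Bb major: Bb, Cm, Dm, Eb, F, Gm, Adim.
Reading the progression, the first chord not in that set is G, so the modulation leaves Bb major there.
The chord immediately before G is Dm, which is diatonic to both keys: iii in Bb major and ii in C major.

Dm — iii in Bb major, ii in C major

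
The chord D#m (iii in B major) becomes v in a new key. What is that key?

The numeral v denotes a minor triad on scale degree 5. With D# on degree 5, the tonic of the new key is G#.
Degree 5 carries a minor triad in natural-minor keys, so the destination is G# minor.
Check: the diatonic triads of G# minor (natural minor) are G#m (i), A#dim (ii°), B (III), C#m (iv), D#m (v), E (VI), F# (VII) — D#m is indeed v.

G# minor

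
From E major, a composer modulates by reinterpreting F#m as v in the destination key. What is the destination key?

The numeral v denotes a minor triad on scale degree 5. With F# on degree 5, the tonic of the new key is B.
Degree 5 carries a minor triad in natural-minor keys, so the destination is B minor.
Check: the diatonic triads of B minor (natural minor) are Bm (i), C#dim (ii°), D (III), Em (iv), F#m (v), G (VI), A (VII) — F#m is indeed v.

B minor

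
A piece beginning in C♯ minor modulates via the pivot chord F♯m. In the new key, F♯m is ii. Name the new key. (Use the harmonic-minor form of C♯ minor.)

E major

The numeral ii denotes a minor triad on scale degree 2. With F♯ on degree 2, the tonic of the new key is E.
Degree 2 carries a minor triad in major keys, so the destination is E major.
Check: the diatonic triads of E major are E (I), F♯m (ii), G♯m (iii), A (IV), B (V), C♯m (vi), D♯dim (vii°) — F♯m is indeed ii.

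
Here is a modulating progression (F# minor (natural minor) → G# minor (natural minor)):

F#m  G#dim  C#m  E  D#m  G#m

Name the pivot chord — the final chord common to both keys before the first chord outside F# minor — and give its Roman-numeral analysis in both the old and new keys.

E — VII in F# minor, VI in G# minor

Chords diatonic to F# minor: F#m, G#dim, A, Bm, C#m, D, E.
Reading the progression, the first chord not in that set is D#m, so the modulation leaves F# minor there.
The chord immediately before D#m is E, which is diatonic to both keys: VII in F# minor and VI in G# minor.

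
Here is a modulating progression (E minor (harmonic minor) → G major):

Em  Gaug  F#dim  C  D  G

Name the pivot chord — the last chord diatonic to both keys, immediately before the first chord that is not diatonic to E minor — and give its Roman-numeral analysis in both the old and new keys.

Chords diatonic to E minor: Em, F#dim, Gaug, Am, B, C, D#dim.
Reading the progression, the first chord not in that set is D, so the modulation leaves E minor there.
The chord immediately before D is C, which is diatonic to both keys: VI in E minor and IV in G major.

C — VI in E minor, IV in G major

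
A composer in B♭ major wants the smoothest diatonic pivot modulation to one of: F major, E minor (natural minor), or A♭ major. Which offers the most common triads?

Triads of B♭ major: B♭ major (I), C minor (ii), D minor (iii), E♭ major (IV), F major (V), G minor (vi), A diminished (vii°).
F major shares 4: B♭, Dm, F, Gm.
E minor (natural minor) shares 0: none.
A♭ major shares 2: Cm, E♭.
The most common triads (4) are shared with F major.

F major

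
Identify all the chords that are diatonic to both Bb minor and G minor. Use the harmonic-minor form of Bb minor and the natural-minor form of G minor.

Triads in Bb minor (harmonic minor): Bbm (i), Cdim (ii°), Dbaug (III+), Ebm (iv), F (V), Gb (VI), Adim (vii°).
Triads in G minor (natural minor): Gm (i), Adim (ii°), Bb (III), Cm (iv), Dm (v), Eb (VI), F (VII).
Shared triads with their functions: F (V in Bb minor, VII in G minor); Adim (vii° in Bb minor, ii° in G minor).

F, Adim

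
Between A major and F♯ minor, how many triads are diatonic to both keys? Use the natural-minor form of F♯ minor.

Diatonic triads of A major: A (I), Bm (ii), C♯m (iii), D (IV), E (V), F♯m (vi), G♯dim (vii°).
Diatonic triads of F♯ minor (natural minor): F♯m (i), G♯dim (ii°), A (III), Bm (iv), C♯m (v), D (VI), E (VII).
Matching root and quality in both lists: A, Bm, C♯m, D, E, F♯m, G♯dim.
That gives 7 common triads.

7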